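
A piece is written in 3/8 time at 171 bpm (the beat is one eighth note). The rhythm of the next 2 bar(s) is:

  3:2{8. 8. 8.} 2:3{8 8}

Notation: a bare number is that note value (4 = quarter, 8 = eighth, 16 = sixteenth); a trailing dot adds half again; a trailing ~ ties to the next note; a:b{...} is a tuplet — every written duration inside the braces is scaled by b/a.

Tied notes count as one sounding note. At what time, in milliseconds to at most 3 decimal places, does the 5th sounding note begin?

1. 0.0ms @ 0 + 350.877ms (1)
2. 350.877ms @ 1 + 350.877ms (1)
3. 701.754ms @ 2 + 350.877ms (1)
4. 1052.632ms @ 3 + 526.316ms (3/2)
5. 1578.947ms @ 9/2 + 526.316ms (3/2)

note 5 onset = 9/2b = 1578.947ms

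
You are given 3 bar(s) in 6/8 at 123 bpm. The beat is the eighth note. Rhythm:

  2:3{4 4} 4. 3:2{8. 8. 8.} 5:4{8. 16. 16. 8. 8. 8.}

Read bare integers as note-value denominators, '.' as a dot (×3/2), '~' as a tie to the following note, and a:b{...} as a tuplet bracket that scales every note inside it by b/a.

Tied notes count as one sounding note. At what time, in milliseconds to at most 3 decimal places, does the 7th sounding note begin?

1. 0.0ms @ 0 + 1463.415ms (3)
2. 1463.415ms @ 3 + 1463.415ms (3)
3. 2926.829ms @ 6 + 1463.415ms (3)
4. 4390.244ms @ 9 + 487.805ms (1)
5. 4878.049ms @ 10 + 487.805ms (1)
6. 5365.854ms @ 11 + 487.805ms (1)
7. 5853.659ms @ 12 + 585.366ms (6/5)
8. 6439.024ms @ 66/5 + 292.683ms (3/5)
9. 6731.707ms @ 69/5 + 292.683ms (3/5)
10. 7024.39ms @ 72/5 + 585.366ms (6/5)
11. 7609.756ms @ 78/5 + 585.366ms (6/5)
12. 8195.122ms @ 84/5 + 585.366ms (6/5)

note 7 onset = 12b = 5853.659ms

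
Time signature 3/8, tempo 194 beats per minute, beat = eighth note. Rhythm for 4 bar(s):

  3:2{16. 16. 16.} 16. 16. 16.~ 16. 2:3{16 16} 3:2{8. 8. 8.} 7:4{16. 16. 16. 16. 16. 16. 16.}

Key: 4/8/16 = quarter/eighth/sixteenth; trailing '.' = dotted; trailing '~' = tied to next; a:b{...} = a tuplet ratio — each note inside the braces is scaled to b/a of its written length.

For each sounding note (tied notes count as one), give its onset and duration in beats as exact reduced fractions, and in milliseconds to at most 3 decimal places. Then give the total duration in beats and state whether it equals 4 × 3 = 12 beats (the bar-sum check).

1) 0.0ms=0b +154.639ms=1/2b
2) 154.639ms=1/2b +154.639ms=1/2b
3) 309.278ms=1b +154.639ms=1/2b
4) 463.918ms=3/2b +231.959ms=3/4b
5) 695.876ms=9/4b +231.959ms=3/4b
6) 927.835ms=3b +463.918ms=3/2b
7) 1391.753ms=9/2b +231.959ms=3/4b
8) 1623.711ms=21/4b +231.959ms=3/4b
9) 1855.67ms=6b +309.278ms=1b
10) 2164.948ms=7b +309.278ms=1b
11) 2474.227ms=8b +309.278ms=1b
12) 2783.505ms=9b +132.548ms=3/7b
13) 2916.053ms=66/7b +132.548ms=3/7b
14) 3048.601ms=69/7b +132.548ms=3/7b
15) 3181.149ms=72/7b +132.548ms=3/7b
16) 3313.697ms=75/7b +132.548ms=3/7b
17) 3446.244ms=78/7b +132.548ms=3/7b
18) 3578.792ms=81/7b +132.548ms=3/7b
Σ=12b of 12 (194bpm 3/8) — PASS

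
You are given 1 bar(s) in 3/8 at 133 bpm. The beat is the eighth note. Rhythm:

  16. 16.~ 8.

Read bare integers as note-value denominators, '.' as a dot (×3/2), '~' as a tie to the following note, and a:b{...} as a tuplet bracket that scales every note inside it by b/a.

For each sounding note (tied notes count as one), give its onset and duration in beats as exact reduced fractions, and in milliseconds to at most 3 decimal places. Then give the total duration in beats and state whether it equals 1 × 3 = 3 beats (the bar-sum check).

1) 0.0ms=0b +338.346ms=3/4b
2) 338.346ms=3/4b +1015.038ms=9/4b
Σ=3b of 3 (133bpm 3/8) — PASS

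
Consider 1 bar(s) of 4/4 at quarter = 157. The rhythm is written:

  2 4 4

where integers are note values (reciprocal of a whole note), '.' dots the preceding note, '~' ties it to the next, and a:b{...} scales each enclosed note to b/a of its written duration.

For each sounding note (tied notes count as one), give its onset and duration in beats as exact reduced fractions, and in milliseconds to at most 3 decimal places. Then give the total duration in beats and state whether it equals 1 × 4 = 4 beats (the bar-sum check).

1) 0.0ms=0b +764.331ms=2b
2) 764.331ms=2b +382.166ms=1b
3) 1146.497ms=3b +382.166ms=1b
Σ=4b of 4 (157bpm 4/4) — PASS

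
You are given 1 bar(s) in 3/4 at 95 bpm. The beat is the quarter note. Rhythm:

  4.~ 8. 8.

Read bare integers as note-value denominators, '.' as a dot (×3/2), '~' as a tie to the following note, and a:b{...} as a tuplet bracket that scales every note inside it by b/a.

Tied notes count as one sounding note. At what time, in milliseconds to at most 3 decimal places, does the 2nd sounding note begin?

1. 0.0ms @ 0 + 1421.053ms (9/4)
2. 1421.053ms @ 9/4 + 473.684ms (3/4)

note 2 onset = 9/4b = 1421.053ms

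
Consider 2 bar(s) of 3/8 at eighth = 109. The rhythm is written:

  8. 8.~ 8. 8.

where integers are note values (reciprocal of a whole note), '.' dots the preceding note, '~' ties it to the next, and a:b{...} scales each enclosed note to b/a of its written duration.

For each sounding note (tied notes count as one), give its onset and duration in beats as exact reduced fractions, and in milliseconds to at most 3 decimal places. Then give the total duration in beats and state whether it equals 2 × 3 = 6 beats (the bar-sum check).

1) 0.0ms=0b +825.688ms=3/2b
2) 825.688ms=3/2b +1651.376ms=3b
3) 2477.064ms=9/2b +825.688ms=3/2b
Σ=6b of 6 (109bpm 3/8) — PASS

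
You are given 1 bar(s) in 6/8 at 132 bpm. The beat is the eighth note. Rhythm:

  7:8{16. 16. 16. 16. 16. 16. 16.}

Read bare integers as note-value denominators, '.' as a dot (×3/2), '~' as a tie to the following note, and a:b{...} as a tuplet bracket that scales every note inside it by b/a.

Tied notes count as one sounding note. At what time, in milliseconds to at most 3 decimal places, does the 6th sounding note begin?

1. 0.0ms @ 0 + 389.61ms (6/7)
2. 389.61ms @ 6/7 + 389.61ms (6/7)
3. 779.221ms @ 12/7 + 389.61ms (6/7)
4. 1168.831ms @ 18/7 + 389.61ms (6/7)
5. 1558.442ms @ 24/7 + 389.61ms (6/7)
6. 1948.052ms @ 30/7 + 389.61ms (6/7)
7. 2337.662ms @ 36/7 + 389.61ms (6/7)

note 6 onset = 30/7b = 1948.052ms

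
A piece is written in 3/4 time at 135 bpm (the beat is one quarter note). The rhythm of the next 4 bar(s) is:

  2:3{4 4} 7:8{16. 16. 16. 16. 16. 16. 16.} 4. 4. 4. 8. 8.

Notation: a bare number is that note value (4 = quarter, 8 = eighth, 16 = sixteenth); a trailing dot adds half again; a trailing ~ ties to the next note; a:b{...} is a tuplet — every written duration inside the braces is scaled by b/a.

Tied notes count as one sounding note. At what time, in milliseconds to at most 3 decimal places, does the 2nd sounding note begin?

1. 0.0ms @ 0 + 666.667ms (3/2)
2. 666.667ms @ 3/2 + 666.667ms (3/2)
3. 1333.333ms @ 3 + 190.476ms (3/7)
4. 1523.81ms @ 24/7 + 190.476ms (3/7)
5. 1714.286ms @ 27/7 + 190.476ms (3/7)
6. 1904.762ms @ 30/7 + 190.476ms (3/7)
7. 2095.238ms @ 33/7 + 190.476ms (3/7)
8. 2285.714ms @ 36/7 + 190.476ms (3/7)
9. 2476.19ms @ 39/7 + 190.476ms (3/7)
10. 2666.667ms @ 6 + 666.667ms (3/2)
11. 3333.333ms @ 15/2 + 666.667ms (3/2)
12. 4000.0ms @ 9 + 666.667ms (3/2)
13. 4666.667ms @ 21/2 + 333.333ms (3/4)
14. 5000.0ms @ 45/4 + 333.333ms (3/4)

note 2 onset = 3/2b = 666.667ms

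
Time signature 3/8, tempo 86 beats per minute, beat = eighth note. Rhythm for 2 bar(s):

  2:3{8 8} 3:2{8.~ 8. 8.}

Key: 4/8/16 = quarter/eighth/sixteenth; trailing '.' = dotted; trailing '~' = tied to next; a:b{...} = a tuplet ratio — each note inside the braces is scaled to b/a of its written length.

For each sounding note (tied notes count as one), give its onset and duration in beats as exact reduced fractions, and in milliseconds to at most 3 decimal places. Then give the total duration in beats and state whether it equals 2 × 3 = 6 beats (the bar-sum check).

1) 0.0ms=0b +1046.512ms=3/2b
2) 1046.512ms=3/2b +1046.512ms=3/2b
3) 2093.023ms=3b +1395.349ms=2b
4) 3488.372ms=5b +697.674ms=1b
Σ=6b of 6 (86bpm 3/8) — PASS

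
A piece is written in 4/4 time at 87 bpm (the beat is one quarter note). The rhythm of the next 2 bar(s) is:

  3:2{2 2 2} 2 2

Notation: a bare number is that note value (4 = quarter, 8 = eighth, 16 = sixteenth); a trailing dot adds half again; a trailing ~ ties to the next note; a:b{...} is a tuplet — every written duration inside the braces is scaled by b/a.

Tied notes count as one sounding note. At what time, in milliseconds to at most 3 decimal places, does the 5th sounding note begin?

note 5 onset = 6b = 4137.931ms

1. 0.0ms @ 0 + 919.54ms (4/3)
2. 919.54ms @ 4/3 + 919.54ms (4/3)
3. 1839.08ms @ 8/3 + 919.54ms (4/3)
4. 2758.621ms @ 4 + 1379.31ms (2)
5. 4137.931ms @ 6 + 1379.31ms (2)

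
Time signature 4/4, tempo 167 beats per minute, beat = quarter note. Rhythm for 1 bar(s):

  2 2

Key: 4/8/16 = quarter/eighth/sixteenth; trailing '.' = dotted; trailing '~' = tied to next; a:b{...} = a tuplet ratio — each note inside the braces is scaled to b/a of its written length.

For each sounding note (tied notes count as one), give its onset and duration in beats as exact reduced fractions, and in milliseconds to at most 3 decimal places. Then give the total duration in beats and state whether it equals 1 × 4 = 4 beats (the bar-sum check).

1) 0.0ms=0b +718.563ms=2b
2) 718.563ms=2b +718.563ms=2b
Σ=4b of 4 (167bpm 4/4) — PASS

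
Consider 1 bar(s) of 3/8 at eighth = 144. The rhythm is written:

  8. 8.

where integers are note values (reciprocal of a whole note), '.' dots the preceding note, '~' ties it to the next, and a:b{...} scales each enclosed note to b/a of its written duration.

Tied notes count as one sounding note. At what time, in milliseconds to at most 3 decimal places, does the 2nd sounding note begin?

1. 0.0ms @ 0 + 625.0ms (3/2)
2. 625.0ms @ 3/2 + 625.0ms (3/2)

note 2 onset = 3/2b = 625.0ms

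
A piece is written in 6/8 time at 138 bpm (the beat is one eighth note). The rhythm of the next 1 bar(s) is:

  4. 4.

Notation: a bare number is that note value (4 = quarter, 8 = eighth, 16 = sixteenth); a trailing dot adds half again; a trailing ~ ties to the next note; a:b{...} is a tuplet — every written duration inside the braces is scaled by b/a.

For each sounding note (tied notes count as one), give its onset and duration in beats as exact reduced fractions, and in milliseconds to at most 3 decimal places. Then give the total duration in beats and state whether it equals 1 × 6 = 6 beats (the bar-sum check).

1) 0.0ms=0b +1304.348ms=3b
2) 1304.348ms=3b +1304.348ms=3b
Σ=6b of 6 (138bpm 6/8) — PASS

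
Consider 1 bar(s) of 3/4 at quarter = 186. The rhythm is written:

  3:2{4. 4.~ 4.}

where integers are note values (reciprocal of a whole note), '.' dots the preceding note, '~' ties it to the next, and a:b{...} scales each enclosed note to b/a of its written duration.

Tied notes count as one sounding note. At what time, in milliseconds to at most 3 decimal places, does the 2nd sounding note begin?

note 2 onset = 1b = 322.581ms

1. 0.0ms @ 0 + 322.581ms (1)
2. 322.581ms @ 1 + 645.161ms (2)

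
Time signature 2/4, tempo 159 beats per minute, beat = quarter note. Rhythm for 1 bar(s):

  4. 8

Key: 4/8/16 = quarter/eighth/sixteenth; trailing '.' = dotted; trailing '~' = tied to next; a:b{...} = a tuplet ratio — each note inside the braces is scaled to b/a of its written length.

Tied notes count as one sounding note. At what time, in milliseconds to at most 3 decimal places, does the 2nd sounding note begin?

1. 0.0ms @ 0 + 566.038ms (3/2)
2. 566.038ms @ 3/2 + 188.679ms (1/2)

note 2 onset = 3/2b = 566.038ms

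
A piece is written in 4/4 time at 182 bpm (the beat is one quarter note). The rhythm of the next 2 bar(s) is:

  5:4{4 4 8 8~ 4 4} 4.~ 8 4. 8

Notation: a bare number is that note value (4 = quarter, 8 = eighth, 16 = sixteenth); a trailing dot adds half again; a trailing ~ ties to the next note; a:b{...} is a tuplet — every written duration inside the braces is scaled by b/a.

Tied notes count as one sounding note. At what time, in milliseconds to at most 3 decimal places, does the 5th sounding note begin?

note 5 onset = 16/5b = 1054.945ms

1. 0.0ms @ 0 + 263.736ms (4/5)
2. 263.736ms @ 4/5 + 263.736ms (4/5)
3. 527.473ms @ 8/5 + 131.868ms (2/5)
4. 659.341ms @ 2 + 395.604ms (6/5)
5. 1054.945ms @ 16/5 + 263.736ms (4/5)
6. 1318.681ms @ 4 + 659.341ms (2)
7. 1978.022ms @ 6 + 494.505ms (3/2)
8. 2472.527ms @ 15/2 + 164.835ms (1/2)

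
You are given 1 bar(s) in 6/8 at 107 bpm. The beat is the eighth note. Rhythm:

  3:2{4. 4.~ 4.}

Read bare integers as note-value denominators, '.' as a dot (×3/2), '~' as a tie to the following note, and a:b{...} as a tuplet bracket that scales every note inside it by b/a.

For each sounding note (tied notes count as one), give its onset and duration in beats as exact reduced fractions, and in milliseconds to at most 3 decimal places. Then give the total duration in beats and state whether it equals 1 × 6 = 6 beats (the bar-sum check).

1) 0.0ms=0b +1121.495ms=2b
2) 1121.495ms=2b +2242.991ms=4b
Σ=6b of 6 (107bpm 6/8) — PASS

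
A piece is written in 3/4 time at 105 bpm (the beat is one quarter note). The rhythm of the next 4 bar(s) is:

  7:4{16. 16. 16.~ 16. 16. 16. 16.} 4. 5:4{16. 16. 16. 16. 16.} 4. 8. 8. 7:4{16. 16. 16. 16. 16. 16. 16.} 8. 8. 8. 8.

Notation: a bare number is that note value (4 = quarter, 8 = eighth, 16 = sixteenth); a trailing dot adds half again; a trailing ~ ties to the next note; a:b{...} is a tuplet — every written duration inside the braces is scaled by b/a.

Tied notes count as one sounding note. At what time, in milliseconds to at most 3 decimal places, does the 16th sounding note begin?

note 16 onset = 15/2b = 4285.714ms

1. 0.0ms @ 0 + 122.449ms (3/14)
2. 122.449ms @ 3/14 + 122.449ms (3/14)
3. 244.898ms @ 3/7 + 244.898ms (3/7)
4. 489.796ms @ 6/7 + 122.449ms (3/14)
5. 612.245ms @ 15/14 + 122.449ms (3/14)
6. 734.694ms @ 9/7 + 122.449ms (3/14)
7. 857.143ms @ 3/2 + 857.143ms (3/2)
8. 1714.286ms @ 3 + 171.429ms (3/10)
9. 1885.714ms @ 33/10 + 171.429ms (3/10)
10. 2057.143ms @ 18/5 + 171.429ms (3/10)
11. 2228.571ms @ 39/10 + 171.429ms (3/10)
12. 2400.0ms @ 21/5 + 171.429ms (3/10)
13. 2571.429ms @ 9/2 + 857.143ms (3/2)
14. 3428.571ms @ 6 + 428.571ms (3/4)
15. 3857.143ms @ 27/4 + 428.571ms (3/4)
16. 4285.714ms @ 15/2 + 122.449ms (3/14)
17. 4408.163ms @ 54/7 + 122.449ms (3/14)
18. 4530.612ms @ 111/14 + 122.449ms (3/14)
19. 4653.061ms @ 57/7 + 122.449ms (3/14)
20. 4775.51ms @ 117/14 + 122.449ms (3/14)
21. 4897.959ms @ 60/7 + 122.449ms (3/14)
22. 5020.408ms @ 123/14 + 122.449ms (3/14)
23. 5142.857ms @ 9 + 428.571ms (3/4)
24. 5571.429ms @ 39/4 + 428.571ms (3/4)
25. 6000.0ms @ 21/2 + 428.571ms (3/4)
26. 6428.571ms @ 45/4 + 428.571ms (3/4)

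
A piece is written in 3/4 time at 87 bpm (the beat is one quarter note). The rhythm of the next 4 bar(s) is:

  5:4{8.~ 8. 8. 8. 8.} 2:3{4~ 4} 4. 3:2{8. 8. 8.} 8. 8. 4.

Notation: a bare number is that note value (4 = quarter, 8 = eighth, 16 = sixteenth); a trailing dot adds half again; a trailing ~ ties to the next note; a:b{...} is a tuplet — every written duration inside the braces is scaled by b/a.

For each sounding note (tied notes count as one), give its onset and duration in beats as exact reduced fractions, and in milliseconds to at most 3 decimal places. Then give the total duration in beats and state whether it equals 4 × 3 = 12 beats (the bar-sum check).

1) 0.0ms=0b +827.586ms=6/5b
2) 827.586ms=6/5b +413.793ms=3/5b
3) 1241.379ms=9/5b +413.793ms=3/5b
4) 1655.172ms=12/5b +413.793ms=3/5b
5) 2068.966ms=3b +2068.966ms=3b
6) 4137.931ms=6b +1034.483ms=3/2b
7) 5172.414ms=15/2b +344.828ms=1/2b
8) 5517.241ms=8b +344.828ms=1/2b
9) 5862.069ms=17/2b +344.828ms=1/2b
10) 6206.897ms=9b +517.241ms=3/4b
11) 6724.138ms=39/4b +517.241ms=3/4b
12) 7241.379ms=21/2b +1034.483ms=3/2b
Σ=12b of 12 (87bpm 3/4) — PASS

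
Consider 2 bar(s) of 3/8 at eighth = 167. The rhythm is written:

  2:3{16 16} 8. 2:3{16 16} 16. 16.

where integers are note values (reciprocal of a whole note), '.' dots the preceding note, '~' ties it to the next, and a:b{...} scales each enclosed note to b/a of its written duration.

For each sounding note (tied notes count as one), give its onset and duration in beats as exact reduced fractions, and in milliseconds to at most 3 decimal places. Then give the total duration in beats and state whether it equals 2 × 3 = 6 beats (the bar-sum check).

1) 0.0ms=0b +269.461ms=3/4b
2) 269.461ms=3/4b +269.461ms=3/4b
3) 538.922ms=3/2b +538.922ms=3/2b
4) 1077.844ms=3b +269.461ms=3/4b
5) 1347.305ms=15/4b +269.461ms=3/4b
6) 1616.766ms=9/2b +269.461ms=3/4b
7) 1886.228ms=21/4b +269.461ms=3/4b
Σ=6b of 6 (167bpm 3/8) — PASS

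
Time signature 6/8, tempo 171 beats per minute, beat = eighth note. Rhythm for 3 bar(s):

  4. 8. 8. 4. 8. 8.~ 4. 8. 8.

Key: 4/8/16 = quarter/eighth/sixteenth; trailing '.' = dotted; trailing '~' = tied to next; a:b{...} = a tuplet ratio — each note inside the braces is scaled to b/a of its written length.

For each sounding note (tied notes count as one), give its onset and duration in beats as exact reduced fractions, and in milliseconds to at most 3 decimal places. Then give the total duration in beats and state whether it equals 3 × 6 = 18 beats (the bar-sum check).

1) 0.0ms=0b +1052.632ms=3b
2) 1052.632ms=3b +526.316ms=3/2b
3) 1578.947ms=9/2b +526.316ms=3/2b
4) 2105.263ms=6b +1052.632ms=3b
5) 3157.895ms=9b +526.316ms=3/2b
6) 3684.211ms=21/2b +1578.947ms=9/2b
7) 5263.158ms=15b +526.316ms=3/2b
8) 5789.474ms=33/2b +526.316ms=3/2b
Σ=18b of 18 (171bpm 6/8) — PASS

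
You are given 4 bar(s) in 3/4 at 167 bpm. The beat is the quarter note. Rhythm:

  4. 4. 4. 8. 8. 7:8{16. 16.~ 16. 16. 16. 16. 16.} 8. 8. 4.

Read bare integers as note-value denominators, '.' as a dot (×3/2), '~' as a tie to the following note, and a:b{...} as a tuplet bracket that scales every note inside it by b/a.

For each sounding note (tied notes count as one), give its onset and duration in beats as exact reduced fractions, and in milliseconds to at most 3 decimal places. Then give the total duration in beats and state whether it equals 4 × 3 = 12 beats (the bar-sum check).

1) 0.0ms=0b +538.922ms=3/2b
2) 538.922ms=3/2b +538.922ms=3/2b
3) 1077.844ms=3b +538.922ms=3/2b
4) 1616.766ms=9/2b +269.461ms=3/4b
5) 1886.228ms=21/4b +269.461ms=3/4b
6) 2155.689ms=6b +153.978ms=3/7b
7) 2309.666ms=45/7b +307.956ms=6/7b
8) 2617.622ms=51/7b +153.978ms=3/7b
9) 2771.6ms=54/7b +153.978ms=3/7b
10) 2925.577ms=57/7b +153.978ms=3/7b
11) 3079.555ms=60/7b +153.978ms=3/7b
12) 3233.533ms=9b +269.461ms=3/4b
13) 3502.994ms=39/4b +269.461ms=3/4b
14) 3772.455ms=21/2b +538.922ms=3/2b
Σ=12b of 12 (167bpm 3/4) — PASS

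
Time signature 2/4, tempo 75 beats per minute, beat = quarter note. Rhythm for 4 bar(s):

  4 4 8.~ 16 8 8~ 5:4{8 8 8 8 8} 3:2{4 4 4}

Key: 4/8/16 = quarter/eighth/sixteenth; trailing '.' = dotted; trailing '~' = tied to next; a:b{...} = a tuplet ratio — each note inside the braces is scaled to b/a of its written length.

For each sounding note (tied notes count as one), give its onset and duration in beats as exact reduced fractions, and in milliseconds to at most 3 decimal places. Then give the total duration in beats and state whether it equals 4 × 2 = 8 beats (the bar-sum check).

1) 0.0ms=0b +800.0ms=1b
2) 800.0ms=1b +800.0ms=1b
3) 1600.0ms=2b +800.0ms=1b
4) 2400.0ms=3b +400.0ms=1/2b
5) 2800.0ms=7/2b +720.0ms=9/10b
6) 3520.0ms=22/5b +320.0ms=2/5b
7) 3840.0ms=24/5b +320.0ms=2/5b
8) 4160.0ms=26/5b +320.0ms=2/5b
9) 4480.0ms=28/5b +320.0ms=2/5b
10) 4800.0ms=6b +533.333ms=2/3b
11) 5333.333ms=20/3b +533.333ms=2/3b
12) 5866.667ms=22/3b +533.333ms=2/3b
Σ=8b of 8 (75bpm 2/4) — PASS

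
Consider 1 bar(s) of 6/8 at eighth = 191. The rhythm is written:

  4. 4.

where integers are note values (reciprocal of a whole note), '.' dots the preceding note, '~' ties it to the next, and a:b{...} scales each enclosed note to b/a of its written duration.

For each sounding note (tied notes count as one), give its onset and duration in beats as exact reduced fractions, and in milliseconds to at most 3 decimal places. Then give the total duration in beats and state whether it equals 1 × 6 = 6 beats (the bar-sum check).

1) 0.0ms=0b +942.408ms=3b
2) 942.408ms=3b +942.408ms=3b
Σ=6b of 6 (191bpm 6/8) — PASS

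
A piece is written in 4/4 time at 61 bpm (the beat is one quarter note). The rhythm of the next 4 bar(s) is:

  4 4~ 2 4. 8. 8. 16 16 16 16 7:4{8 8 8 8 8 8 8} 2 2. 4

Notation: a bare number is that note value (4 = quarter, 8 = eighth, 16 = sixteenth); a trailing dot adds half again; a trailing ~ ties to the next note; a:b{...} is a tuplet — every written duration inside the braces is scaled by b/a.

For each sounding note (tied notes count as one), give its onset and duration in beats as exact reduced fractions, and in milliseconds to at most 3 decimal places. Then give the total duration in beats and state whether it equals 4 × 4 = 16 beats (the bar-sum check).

1) 0.0ms=0b +983.607ms=1b
2) 983.607ms=1b +2950.82ms=3b
3) 3934.426ms=4b +1475.41ms=3/2b
4) 5409.836ms=11/2b +737.705ms=3/4b
5) 6147.541ms=25/4b +737.705ms=3/4b
6) 6885.246ms=7b +245.902ms=1/4b
7) 7131.148ms=29/4b +245.902ms=1/4b
8) 7377.049ms=15/2b +245.902ms=1/4b
9) 7622.951ms=31/4b +245.902ms=1/4b
10) 7868.852ms=8b +281.03ms=2/7b
11) 8149.883ms=58/7b +281.03ms=2/7b
12) 8430.913ms=60/7b +281.03ms=2/7b
13) 8711.944ms=62/7b +281.03ms=2/7b
14) 8992.974ms=64/7b +281.03ms=2/7b
15) 9274.005ms=66/7b +281.03ms=2/7b
16) 9555.035ms=68/7b +281.03ms=2/7b
17) 9836.066ms=10b +1967.213ms=2b
18) 11803.279ms=12b +2950.82ms=3b
19) 14754.098ms=15b +983.607ms=1b
Σ=16b of 16 (61bpm 4/4) — PASS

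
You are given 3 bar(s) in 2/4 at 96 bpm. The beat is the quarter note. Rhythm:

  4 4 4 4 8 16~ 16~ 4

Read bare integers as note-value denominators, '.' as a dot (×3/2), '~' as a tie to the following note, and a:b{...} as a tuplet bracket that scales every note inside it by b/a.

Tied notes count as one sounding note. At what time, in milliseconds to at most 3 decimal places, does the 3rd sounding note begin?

1. 0.0ms @ 0 + 625.0ms (1)
2. 625.0ms @ 1 + 625.0ms (1)
3. 1250.0ms @ 2 + 625.0ms (1)
4. 1875.0ms @ 3 + 625.0ms (1)
5. 2500.0ms @ 4 + 312.5ms (1/2)
6. 2812.5ms @ 9/2 + 937.5ms (3/2)

note 3 onset = 2b = 1250.0ms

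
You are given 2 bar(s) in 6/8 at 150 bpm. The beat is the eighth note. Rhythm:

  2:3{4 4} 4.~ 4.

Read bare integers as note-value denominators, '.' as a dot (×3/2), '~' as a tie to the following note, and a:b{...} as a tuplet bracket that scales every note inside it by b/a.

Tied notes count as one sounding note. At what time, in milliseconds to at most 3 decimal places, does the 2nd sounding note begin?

note 2 onset = 3b = 1200.0ms

1. 0.0ms @ 0 + 1200.0ms (3)
2. 1200.0ms @ 3 + 1200.0ms (3)
3. 2400.0ms @ 6 + 2400.0ms (6)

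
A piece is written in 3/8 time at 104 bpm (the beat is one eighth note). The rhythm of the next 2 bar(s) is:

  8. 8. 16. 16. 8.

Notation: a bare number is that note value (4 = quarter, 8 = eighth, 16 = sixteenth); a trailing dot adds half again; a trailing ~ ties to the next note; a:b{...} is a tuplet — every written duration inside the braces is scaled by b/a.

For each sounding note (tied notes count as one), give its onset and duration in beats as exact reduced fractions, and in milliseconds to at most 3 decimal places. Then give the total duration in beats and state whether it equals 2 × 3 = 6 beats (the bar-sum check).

1) 0.0ms=0b +865.385ms=3/2b
2) 865.385ms=3/2b +865.385ms=3/2b
3) 1730.769ms=3b +432.692ms=3/4b
4) 2163.462ms=15/4b +432.692ms=3/4b
5) 2596.154ms=9/2b +865.385ms=3/2b
Σ=6b of 6 (104bpm 3/8) — PASS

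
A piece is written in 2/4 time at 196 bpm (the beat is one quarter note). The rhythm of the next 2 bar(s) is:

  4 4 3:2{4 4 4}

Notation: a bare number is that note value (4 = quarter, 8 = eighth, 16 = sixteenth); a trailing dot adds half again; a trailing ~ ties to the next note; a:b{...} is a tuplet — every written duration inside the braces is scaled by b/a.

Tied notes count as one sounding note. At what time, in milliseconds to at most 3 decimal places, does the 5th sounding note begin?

1. 0.0ms @ 0 + 306.122ms (1)
2. 306.122ms @ 1 + 306.122ms (1)
3. 612.245ms @ 2 + 204.082ms (2/3)
4. 816.327ms @ 8/3 + 204.082ms (2/3)
5. 1020.408ms @ 10/3 + 204.082ms (2/3)

note 5 onset = 10/3b = 1020.408ms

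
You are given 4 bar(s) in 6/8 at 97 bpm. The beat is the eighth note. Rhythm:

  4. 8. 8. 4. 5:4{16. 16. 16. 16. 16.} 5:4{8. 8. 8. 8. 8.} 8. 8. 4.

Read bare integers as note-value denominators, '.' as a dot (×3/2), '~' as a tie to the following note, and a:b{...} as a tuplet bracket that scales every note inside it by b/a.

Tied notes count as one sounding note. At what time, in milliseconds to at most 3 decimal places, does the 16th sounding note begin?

1. 0.0ms @ 0 + 1855.67ms (3)
2. 1855.67ms @ 3 + 927.835ms (3/2)
3. 2783.505ms @ 9/2 + 927.835ms (3/2)
4. 3711.34ms @ 6 + 1855.67ms (3)
5. 5567.01ms @ 9 + 371.134ms (3/5)
6. 5938.144ms @ 48/5 + 371.134ms (3/5)
7. 6309.278ms @ 51/5 + 371.134ms (3/5)
8. 6680.412ms @ 54/5 + 371.134ms (3/5)
9. 7051.546ms @ 57/5 + 371.134ms (3/5)
10. 7422.68ms @ 12 + 742.268ms (6/5)
11. 8164.948ms @ 66/5 + 742.268ms (6/5)
12. 8907.216ms @ 72/5 + 742.268ms (6/5)
13. 9649.485ms @ 78/5 + 742.268ms (6/5)
14. 10391.753ms @ 84/5 + 742.268ms (6/5)
15. 11134.021ms @ 18 + 927.835ms (3/2)
16. 12061.856ms @ 39/2 + 927.835ms (3/2)
17. 12989.691ms @ 21 + 1855.67ms (3)

note 16 onset = 39/2b = 12061.856ms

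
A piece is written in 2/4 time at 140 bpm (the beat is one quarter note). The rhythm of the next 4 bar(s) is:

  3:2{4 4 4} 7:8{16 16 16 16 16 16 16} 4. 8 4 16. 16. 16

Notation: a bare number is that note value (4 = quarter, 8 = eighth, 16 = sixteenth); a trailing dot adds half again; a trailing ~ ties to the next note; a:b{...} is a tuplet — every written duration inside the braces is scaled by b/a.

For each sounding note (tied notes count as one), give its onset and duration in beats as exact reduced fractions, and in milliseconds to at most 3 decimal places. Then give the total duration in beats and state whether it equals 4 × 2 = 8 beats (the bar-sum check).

1) 0.0ms=0b +285.714ms=2/3b
2) 285.714ms=2/3b +285.714ms=2/3b
3) 571.429ms=4/3b +285.714ms=2/3b
4) 857.143ms=2b +122.449ms=2/7b
5) 979.592ms=16/7b +122.449ms=2/7b
6) 1102.041ms=18/7b +122.449ms=2/7b
7) 1224.49ms=20/7b +122.449ms=2/7b
8) 1346.939ms=22/7b +122.449ms=2/7b
9) 1469.388ms=24/7b +122.449ms=2/7b
10) 1591.837ms=26/7b +122.449ms=2/7b
11) 1714.286ms=4b +642.857ms=3/2b
12) 2357.143ms=11/2b +214.286ms=1/2b
13) 2571.429ms=6b +428.571ms=1b
14) 3000.0ms=7b +160.714ms=3/8b
15) 3160.714ms=59/8b +160.714ms=3/8b
16) 3321.429ms=31/4b +107.143ms=1/4b
Σ=8b of 8 (140bpm 2/4) — PASS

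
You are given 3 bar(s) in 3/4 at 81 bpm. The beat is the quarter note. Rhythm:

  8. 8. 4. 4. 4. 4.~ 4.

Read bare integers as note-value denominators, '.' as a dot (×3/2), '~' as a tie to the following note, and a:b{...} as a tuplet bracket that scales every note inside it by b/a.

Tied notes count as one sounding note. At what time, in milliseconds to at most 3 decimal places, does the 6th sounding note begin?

1. 0.0ms @ 0 + 555.556ms (3/4)
2. 555.556ms @ 3/4 + 555.556ms (3/4)
3. 1111.111ms @ 3/2 + 1111.111ms (3/2)
4. 2222.222ms @ 3 + 1111.111ms (3/2)
5. 3333.333ms @ 9/2 + 1111.111ms (3/2)
6. 4444.444ms @ 6 + 2222.222ms (3)

note 6 onset = 6b = 4444.444ms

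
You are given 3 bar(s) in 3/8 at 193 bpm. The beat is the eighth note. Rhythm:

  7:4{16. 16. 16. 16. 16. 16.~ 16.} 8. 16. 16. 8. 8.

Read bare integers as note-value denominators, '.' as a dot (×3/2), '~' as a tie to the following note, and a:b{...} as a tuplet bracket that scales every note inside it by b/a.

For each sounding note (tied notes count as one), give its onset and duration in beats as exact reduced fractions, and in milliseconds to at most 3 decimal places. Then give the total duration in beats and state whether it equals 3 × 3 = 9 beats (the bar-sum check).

1) 0.0ms=0b +133.235ms=3/7b
2) 133.235ms=3/7b +133.235ms=3/7b
3) 266.469ms=6/7b +133.235ms=3/7b
4) 399.704ms=9/7b +133.235ms=3/7b
5) 532.939ms=12/7b +133.235ms=3/7b
6) 666.173ms=15/7b +266.469ms=6/7b
7) 932.642ms=3b +466.321ms=3/2b
8) 1398.964ms=9/2b +233.161ms=3/4b
9) 1632.124ms=21/4b +233.161ms=3/4b
10) 1865.285ms=6b +466.321ms=3/2b
11) 2331.606ms=15/2b +466.321ms=3/2b
Σ=9b of 9 (193bpm 3/8) — PASS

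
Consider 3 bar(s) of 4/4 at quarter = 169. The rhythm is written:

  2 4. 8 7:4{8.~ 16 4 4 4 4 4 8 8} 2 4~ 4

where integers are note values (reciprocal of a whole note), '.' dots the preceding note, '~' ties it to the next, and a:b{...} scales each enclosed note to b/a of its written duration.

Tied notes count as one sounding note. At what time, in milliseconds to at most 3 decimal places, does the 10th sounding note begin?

note 10 onset = 52/7b = 2637.363ms

1. 0.0ms @ 0 + 710.059ms (2)
2. 710.059ms @ 2 + 532.544ms (3/2)
3. 1242.604ms @ 7/2 + 177.515ms (1/2)
4. 1420.118ms @ 4 + 202.874ms (4/7)
5. 1622.992ms @ 32/7 + 202.874ms (4/7)
6. 1825.866ms @ 36/7 + 202.874ms (4/7)
7. 2028.74ms @ 40/7 + 202.874ms (4/7)
8. 2231.615ms @ 44/7 + 202.874ms (4/7)
9. 2434.489ms @ 48/7 + 202.874ms (4/7)
10. 2637.363ms @ 52/7 + 101.437ms (2/7)
11. 2738.8ms @ 54/7 + 101.437ms (2/7)
12. 2840.237ms @ 8 + 710.059ms (2)
13. 3550.296ms @ 10 + 710.059ms (2)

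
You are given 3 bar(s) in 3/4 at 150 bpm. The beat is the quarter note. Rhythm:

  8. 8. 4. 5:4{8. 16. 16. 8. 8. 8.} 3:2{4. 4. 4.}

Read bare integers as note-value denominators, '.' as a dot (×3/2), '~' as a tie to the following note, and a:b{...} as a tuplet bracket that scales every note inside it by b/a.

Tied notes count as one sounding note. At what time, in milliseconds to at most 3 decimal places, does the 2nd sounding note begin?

1. 0.0ms @ 0 + 300.0ms (3/4)
2. 300.0ms @ 3/4 + 300.0ms (3/4)
3. 600.0ms @ 3/2 + 600.0ms (3/2)
4. 1200.0ms @ 3 + 240.0ms (3/5)
5. 1440.0ms @ 18/5 + 120.0ms (3/10)
6. 1560.0ms @ 39/10 + 120.0ms (3/10)
7. 1680.0ms @ 21/5 + 240.0ms (3/5)
8. 1920.0ms @ 24/5 + 240.0ms (3/5)
9. 2160.0ms @ 27/5 + 240.0ms (3/5)
10. 2400.0ms @ 6 + 400.0ms (1)
11. 2800.0ms @ 7 + 400.0ms (1)
12. 3200.0ms @ 8 + 400.0ms (1)

note 2 onset = 3/4b = 300.0ms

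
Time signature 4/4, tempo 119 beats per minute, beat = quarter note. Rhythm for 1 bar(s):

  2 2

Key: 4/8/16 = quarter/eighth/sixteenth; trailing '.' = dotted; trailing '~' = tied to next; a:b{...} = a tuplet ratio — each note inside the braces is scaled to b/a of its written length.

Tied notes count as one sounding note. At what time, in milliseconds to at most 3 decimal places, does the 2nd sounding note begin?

1. 0.0ms @ 0 + 1008.403ms (2)
2. 1008.403ms @ 2 + 1008.403ms (2)

note 2 onset = 2b = 1008.403ms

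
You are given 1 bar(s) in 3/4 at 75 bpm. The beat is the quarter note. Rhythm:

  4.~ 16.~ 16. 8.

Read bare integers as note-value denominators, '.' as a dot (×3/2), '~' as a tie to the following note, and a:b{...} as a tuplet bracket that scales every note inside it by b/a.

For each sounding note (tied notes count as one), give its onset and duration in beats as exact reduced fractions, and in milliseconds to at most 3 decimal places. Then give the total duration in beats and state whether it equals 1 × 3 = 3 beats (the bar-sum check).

1) 0.0ms=0b +1800.0ms=9/4b
2) 1800.0ms=9/4b +600.0ms=3/4b
Σ=3b of 3 (75bpm 3/4) — PASS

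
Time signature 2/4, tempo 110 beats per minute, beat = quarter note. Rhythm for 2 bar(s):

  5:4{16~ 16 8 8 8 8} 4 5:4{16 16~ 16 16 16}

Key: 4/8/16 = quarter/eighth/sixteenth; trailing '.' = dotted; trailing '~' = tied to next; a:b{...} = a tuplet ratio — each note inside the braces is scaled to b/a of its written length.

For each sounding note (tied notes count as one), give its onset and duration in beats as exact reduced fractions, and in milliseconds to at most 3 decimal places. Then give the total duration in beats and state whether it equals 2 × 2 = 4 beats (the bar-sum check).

1) 0.0ms=0b +218.182ms=2/5b
2) 218.182ms=2/5b +218.182ms=2/5b
3) 436.364ms=4/5b +218.182ms=2/5b
4) 654.545ms=6/5b +218.182ms=2/5b
5) 872.727ms=8/5b +218.182ms=2/5b
6) 1090.909ms=2b +545.455ms=1b
7) 1636.364ms=3b +109.091ms=1/5b
8) 1745.455ms=16/5b +218.182ms=2/5b
9) 1963.636ms=18/5b +109.091ms=1/5b
10) 2072.727ms=19/5b +109.091ms=1/5b
Σ=4b of 4 (110bpm 2/4) — PASS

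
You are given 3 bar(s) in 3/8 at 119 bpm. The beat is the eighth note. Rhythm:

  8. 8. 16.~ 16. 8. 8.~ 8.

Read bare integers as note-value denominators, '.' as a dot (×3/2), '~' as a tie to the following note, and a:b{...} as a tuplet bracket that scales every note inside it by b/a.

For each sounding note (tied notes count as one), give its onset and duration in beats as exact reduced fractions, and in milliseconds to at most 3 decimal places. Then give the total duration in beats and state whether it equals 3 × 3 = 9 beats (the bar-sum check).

1) 0.0ms=0b +756.303ms=3/2b
2) 756.303ms=3/2b +756.303ms=3/2b
3) 1512.605ms=3b +756.303ms=3/2b
4) 2268.908ms=9/2b +756.303ms=3/2b
5) 3025.21ms=6b +1512.605ms=3b
Σ=9b of 9 (119bpm 3/8) — PASS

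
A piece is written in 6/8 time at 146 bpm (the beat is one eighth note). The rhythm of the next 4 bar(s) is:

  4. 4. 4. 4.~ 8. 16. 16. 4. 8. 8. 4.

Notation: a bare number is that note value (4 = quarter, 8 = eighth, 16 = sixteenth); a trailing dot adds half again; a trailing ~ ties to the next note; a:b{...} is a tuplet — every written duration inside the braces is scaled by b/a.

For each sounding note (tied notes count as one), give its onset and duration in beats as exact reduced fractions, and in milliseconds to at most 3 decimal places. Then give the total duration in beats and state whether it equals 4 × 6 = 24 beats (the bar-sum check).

1) 0.0ms=0b +1232.877ms=3b
2) 1232.877ms=3b +1232.877ms=3b
3) 2465.753ms=6b +1232.877ms=3b
4) 3698.63ms=9b +1849.315ms=9/2b
5) 5547.945ms=27/2b +308.219ms=3/4b
6) 5856.164ms=57/4b +308.219ms=3/4b
7) 6164.384ms=15b +1232.877ms=3b
8) 7397.26ms=18b +616.438ms=3/2b
9) 8013.699ms=39/2b +616.438ms=3/2b
10) 8630.137ms=21b +1232.877ms=3b
Σ=24b of 24 (146bpm 6/8) — PASS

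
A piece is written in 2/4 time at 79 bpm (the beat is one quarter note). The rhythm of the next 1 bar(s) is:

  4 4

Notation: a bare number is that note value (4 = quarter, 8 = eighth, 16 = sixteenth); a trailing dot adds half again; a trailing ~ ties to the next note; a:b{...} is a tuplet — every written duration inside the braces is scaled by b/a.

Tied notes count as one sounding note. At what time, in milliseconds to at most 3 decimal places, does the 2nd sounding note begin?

1. 0.0ms @ 0 + 759.494ms (1)
2. 759.494ms @ 1 + 759.494ms (1)

note 2 onset = 1b = 759.494ms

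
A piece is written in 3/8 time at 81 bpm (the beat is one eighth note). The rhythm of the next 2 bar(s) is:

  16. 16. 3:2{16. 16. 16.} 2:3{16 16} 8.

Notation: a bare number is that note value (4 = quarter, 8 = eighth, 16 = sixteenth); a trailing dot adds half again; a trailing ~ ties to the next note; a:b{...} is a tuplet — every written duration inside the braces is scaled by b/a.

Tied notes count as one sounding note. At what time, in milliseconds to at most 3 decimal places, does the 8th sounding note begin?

1. 0.0ms @ 0 + 555.556ms (3/4)
2. 555.556ms @ 3/4 + 555.556ms (3/4)
3. 1111.111ms @ 3/2 + 370.37ms (1/2)
4. 1481.481ms @ 2 + 370.37ms (1/2)
5. 1851.852ms @ 5/2 + 370.37ms (1/2)
6. 2222.222ms @ 3 + 555.556ms (3/4)
7. 2777.778ms @ 15/4 + 555.556ms (3/4)
8. 3333.333ms @ 9/2 + 1111.111ms (3/2)

note 8 onset = 9/2b = 3333.333ms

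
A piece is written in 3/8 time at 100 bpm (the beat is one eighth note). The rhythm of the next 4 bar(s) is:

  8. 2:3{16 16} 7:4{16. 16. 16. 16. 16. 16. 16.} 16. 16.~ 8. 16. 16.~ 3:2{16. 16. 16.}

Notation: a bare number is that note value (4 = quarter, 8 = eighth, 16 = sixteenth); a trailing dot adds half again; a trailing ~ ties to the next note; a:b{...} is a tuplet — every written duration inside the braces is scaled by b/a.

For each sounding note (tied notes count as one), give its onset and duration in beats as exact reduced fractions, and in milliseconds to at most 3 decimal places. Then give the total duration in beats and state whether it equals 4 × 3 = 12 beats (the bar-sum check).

1) 0.0ms=0b +900.0ms=3/2b
2) 900.0ms=3/2b +450.0ms=3/4b
3) 1350.0ms=9/4b +450.0ms=3/4b
4) 1800.0ms=3b +257.143ms=3/7b
5) 2057.143ms=24/7b +257.143ms=3/7b
6) 2314.286ms=27/7b +257.143ms=3/7b
7) 2571.429ms=30/7b +257.143ms=3/7b
8) 2828.571ms=33/7b +257.143ms=3/7b
9) 3085.714ms=36/7b +257.143ms=3/7b
10) 3342.857ms=39/7b +257.143ms=3/7b
11) 3600.0ms=6b +450.0ms=3/4b
12) 4050.0ms=27/4b +1350.0ms=9/4b
13) 5400.0ms=9b +450.0ms=3/4b
14) 5850.0ms=39/4b +750.0ms=5/4b
15) 6600.0ms=11b +300.0ms=1/2b
16) 6900.0ms=23/2b +300.0ms=1/2b
Σ=12b of 12 (100bpm 3/8) — PASS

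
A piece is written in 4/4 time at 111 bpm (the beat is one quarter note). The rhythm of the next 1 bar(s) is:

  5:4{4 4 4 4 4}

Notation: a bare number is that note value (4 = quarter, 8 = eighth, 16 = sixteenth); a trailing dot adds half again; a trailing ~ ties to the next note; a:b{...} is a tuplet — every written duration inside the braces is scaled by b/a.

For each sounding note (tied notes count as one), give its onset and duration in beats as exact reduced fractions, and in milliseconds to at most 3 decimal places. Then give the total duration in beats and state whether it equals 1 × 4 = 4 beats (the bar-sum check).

1) 0.0ms=0b +432.432ms=4/5b
2) 432.432ms=4/5b +432.432ms=4/5b
3) 864.865ms=8/5b +432.432ms=4/5b
4) 1297.297ms=12/5b +432.432ms=4/5b
5) 1729.73ms=16/5b +432.432ms=4/5b
Σ=4b of 4 (111bpm 4/4) — PASS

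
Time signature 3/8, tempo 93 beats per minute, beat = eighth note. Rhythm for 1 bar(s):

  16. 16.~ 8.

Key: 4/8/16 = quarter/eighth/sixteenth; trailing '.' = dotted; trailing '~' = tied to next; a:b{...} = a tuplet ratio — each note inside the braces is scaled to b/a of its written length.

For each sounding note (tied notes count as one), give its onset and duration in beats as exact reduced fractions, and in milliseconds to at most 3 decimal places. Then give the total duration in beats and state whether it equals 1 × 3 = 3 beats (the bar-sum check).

1) 0.0ms=0b +483.871ms=3/4b
2) 483.871ms=3/4b +1451.613ms=9/4b
Σ=3b of 3 (93bpm 3/8) — PASS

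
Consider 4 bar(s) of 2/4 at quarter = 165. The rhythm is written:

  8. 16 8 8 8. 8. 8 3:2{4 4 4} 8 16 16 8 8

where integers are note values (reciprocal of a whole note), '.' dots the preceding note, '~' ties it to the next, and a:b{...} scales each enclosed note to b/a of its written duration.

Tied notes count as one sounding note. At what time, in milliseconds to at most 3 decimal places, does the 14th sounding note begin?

note 14 onset = 7b = 2545.455ms

1. 0.0ms @ 0 + 272.727ms (3/4)
2. 272.727ms @ 3/4 + 90.909ms (1/4)
3. 363.636ms @ 1 + 181.818ms (1/2)
4. 545.455ms @ 3/2 + 181.818ms (1/2)
5. 727.273ms @ 2 + 272.727ms (3/4)
6. 1000.0ms @ 11/4 + 272.727ms (3/4)
7. 1272.727ms @ 7/2 + 181.818ms (1/2)
8. 1454.545ms @ 4 + 242.424ms (2/3)
9. 1696.97ms @ 14/3 + 242.424ms (2/3)
10. 1939.394ms @ 16/3 + 242.424ms (2/3)
11. 2181.818ms @ 6 + 181.818ms (1/2)
12. 2363.636ms @ 13/2 + 90.909ms (1/4)
13. 2454.545ms @ 27/4 + 90.909ms (1/4)
14. 2545.455ms @ 7 + 181.818ms (1/2)
15. 2727.273ms @ 15/2 + 181.818ms (1/2)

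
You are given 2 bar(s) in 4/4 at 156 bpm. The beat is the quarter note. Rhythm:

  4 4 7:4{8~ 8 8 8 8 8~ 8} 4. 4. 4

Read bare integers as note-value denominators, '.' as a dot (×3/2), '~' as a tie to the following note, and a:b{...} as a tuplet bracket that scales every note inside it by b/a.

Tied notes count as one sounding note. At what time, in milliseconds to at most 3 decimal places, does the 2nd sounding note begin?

1. 0.0ms @ 0 + 384.615ms (1)
2. 384.615ms @ 1 + 384.615ms (1)
3. 769.231ms @ 2 + 219.78ms (4/7)
4. 989.011ms @ 18/7 + 109.89ms (2/7)
5. 1098.901ms @ 20/7 + 109.89ms (2/7)
6. 1208.791ms @ 22/7 + 109.89ms (2/7)
7. 1318.681ms @ 24/7 + 219.78ms (4/7)
8. 1538.462ms @ 4 + 576.923ms (3/2)
9. 2115.385ms @ 11/2 + 576.923ms (3/2)
10. 2692.308ms @ 7 + 384.615ms (1)

note 2 onset = 1b = 384.615ms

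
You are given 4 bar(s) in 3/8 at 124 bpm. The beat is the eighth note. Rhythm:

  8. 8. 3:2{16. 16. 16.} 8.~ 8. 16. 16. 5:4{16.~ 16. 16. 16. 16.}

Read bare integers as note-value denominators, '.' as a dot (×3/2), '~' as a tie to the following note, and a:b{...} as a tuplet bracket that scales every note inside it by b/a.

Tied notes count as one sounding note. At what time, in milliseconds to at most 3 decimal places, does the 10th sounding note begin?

note 10 onset = 51/5b = 4935.484ms

1. 0.0ms @ 0 + 725.806ms (3/2)
2. 725.806ms @ 3/2 + 725.806ms (3/2)
3. 1451.613ms @ 3 + 241.935ms (1/2)
4. 1693.548ms @ 7/2 + 241.935ms (1/2)
5. 1935.484ms @ 4 + 241.935ms (1/2)
6. 2177.419ms @ 9/2 + 1451.613ms (3)
7. 3629.032ms @ 15/2 + 362.903ms (3/4)
8. 3991.935ms @ 33/4 + 362.903ms (3/4)
9. 4354.839ms @ 9 + 580.645ms (6/5)
10. 4935.484ms @ 51/5 + 290.323ms (3/5)
11. 5225.806ms @ 54/5 + 290.323ms (3/5)
12. 5516.129ms @ 57/5 + 290.323ms (3/5)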